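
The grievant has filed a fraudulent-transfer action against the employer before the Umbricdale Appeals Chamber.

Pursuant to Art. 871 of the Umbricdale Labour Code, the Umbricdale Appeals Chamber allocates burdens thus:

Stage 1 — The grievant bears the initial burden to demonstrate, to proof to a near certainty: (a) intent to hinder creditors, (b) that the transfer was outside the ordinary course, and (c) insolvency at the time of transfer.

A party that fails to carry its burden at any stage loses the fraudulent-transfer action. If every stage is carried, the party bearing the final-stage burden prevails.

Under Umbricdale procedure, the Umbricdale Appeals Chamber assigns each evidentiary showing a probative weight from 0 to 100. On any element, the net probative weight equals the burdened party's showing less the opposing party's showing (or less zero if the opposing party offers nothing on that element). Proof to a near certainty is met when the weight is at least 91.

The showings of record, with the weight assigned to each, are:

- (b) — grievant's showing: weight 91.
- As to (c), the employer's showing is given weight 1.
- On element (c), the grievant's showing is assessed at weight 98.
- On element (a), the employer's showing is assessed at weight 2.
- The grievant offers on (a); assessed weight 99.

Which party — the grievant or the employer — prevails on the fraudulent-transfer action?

grievant

At Stage 1 the grievant must meet proof to a near certainty (weight is at least 91): on (a) the weight is 99 less the opposing 2 gives net 97, which does reach 91, so (a) meets the standard; on (b) the weight is 91, ≥ 91, so (b) meets the standard; on (c) the weight is 98 less the opposing 1 gives net 97, which does reach 91, so (c) meets the standard.
  All elements met at the final stage.
Every stage carried; the grievant prevails.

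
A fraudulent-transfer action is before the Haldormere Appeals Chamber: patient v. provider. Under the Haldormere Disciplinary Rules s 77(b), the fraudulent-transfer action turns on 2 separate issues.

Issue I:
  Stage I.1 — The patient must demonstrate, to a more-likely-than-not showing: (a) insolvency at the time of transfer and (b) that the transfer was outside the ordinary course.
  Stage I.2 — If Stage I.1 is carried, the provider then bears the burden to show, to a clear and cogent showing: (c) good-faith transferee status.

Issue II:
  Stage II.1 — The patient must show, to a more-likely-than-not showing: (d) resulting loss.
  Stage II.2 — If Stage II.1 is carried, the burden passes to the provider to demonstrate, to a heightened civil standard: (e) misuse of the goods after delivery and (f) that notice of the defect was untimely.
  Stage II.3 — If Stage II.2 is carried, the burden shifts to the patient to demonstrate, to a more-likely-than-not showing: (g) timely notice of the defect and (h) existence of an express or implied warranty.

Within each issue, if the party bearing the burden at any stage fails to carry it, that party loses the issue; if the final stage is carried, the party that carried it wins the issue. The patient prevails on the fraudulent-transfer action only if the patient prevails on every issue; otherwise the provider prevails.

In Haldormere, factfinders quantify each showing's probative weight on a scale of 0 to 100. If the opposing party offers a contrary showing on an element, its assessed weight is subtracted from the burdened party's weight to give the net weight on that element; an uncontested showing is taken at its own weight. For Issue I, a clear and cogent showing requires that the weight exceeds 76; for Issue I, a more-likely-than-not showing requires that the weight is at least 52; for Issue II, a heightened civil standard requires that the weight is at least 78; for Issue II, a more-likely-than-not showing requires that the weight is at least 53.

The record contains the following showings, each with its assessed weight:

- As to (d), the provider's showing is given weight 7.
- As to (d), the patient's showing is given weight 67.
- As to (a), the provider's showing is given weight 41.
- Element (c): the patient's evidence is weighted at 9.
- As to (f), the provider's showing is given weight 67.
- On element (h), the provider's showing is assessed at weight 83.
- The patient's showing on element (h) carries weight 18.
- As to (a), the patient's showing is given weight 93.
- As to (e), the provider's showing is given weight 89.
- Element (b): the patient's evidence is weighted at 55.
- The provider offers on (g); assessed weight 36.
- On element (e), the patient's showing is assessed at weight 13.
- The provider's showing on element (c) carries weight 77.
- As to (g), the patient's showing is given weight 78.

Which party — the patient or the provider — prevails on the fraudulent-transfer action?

— Issue I —
Stage I.1 (patient, a more-likely-than-not showing, weight is at least 52): (a) net 93−41=52 ≥ 52 — meets; (b) 55 ≥ 52 — meets.
  Stage I.1 is satisfied; the onus moves to the provider.
Stage I.2 (provider, a clear and cogent showing, weight exceeds 76): (c) net 77−9=68 ≤ 76 — fails.
  Not every element is met, so the provider fails to carry Stage I.2.
The patient prevails on this issue.
— Issue II —
At Stage II.1 the patient must meet a more-likely-than-not showing (weight is at least 53): on (d) the weight is 67 less the opposing 7 gives net 60, which does reach 53, so (d) meets the standard.
  All elements met. The burden passes to the provider.
At Stage II.2 the provider must meet a heightened civil standard (weight is at least 78): on (e) the weight is 89 less the opposing 13 gives net 76, < 78, so (e) does not meet the standard; on (f) the weight is 67, which does not reach 78, so (f) does not meet the standard.
  The provider does not carry Stage II.2.
So the patient prevails on this issue.
Per-issue: Issue I → patient; Issue II → patient. The patient must prevail on every issue; overall, the patient prevails.

patient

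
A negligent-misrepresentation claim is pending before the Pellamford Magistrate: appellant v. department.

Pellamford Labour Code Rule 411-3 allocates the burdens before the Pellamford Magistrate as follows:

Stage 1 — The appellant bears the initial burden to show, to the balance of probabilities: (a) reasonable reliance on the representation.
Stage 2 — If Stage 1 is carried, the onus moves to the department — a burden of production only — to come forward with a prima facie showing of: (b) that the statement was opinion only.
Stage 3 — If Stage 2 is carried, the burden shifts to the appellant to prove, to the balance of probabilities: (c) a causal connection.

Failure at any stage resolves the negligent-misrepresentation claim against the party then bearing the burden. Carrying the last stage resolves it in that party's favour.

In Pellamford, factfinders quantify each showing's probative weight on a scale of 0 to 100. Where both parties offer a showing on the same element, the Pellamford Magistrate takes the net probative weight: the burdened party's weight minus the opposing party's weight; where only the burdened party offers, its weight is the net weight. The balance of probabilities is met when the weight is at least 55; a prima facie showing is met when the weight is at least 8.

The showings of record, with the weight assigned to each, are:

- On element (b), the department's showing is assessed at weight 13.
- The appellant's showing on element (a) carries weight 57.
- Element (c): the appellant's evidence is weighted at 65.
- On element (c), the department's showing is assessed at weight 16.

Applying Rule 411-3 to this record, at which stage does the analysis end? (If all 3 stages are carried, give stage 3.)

stage 3

Stage 1 — burden on appellant; standard: the balance of probabilities (weight is at least 55).
    (a): 57 ≥ 55 [met]
  Stage 1 carried; the burden shifts to the department.
Stage 2 — burden on department; standard: a prima facie showing (weight is at least 8).
    (b): 13 ≥ 8 [met]
  All elements met. The burden passes to the appellant.
Stage 3 — burden on appellant; standard: the balance of probabilities (weight is at least 55).
    (c): 65 − 16 = 49 < 55 [not met]
  The appellant does not carry Stage 3.
The department prevails.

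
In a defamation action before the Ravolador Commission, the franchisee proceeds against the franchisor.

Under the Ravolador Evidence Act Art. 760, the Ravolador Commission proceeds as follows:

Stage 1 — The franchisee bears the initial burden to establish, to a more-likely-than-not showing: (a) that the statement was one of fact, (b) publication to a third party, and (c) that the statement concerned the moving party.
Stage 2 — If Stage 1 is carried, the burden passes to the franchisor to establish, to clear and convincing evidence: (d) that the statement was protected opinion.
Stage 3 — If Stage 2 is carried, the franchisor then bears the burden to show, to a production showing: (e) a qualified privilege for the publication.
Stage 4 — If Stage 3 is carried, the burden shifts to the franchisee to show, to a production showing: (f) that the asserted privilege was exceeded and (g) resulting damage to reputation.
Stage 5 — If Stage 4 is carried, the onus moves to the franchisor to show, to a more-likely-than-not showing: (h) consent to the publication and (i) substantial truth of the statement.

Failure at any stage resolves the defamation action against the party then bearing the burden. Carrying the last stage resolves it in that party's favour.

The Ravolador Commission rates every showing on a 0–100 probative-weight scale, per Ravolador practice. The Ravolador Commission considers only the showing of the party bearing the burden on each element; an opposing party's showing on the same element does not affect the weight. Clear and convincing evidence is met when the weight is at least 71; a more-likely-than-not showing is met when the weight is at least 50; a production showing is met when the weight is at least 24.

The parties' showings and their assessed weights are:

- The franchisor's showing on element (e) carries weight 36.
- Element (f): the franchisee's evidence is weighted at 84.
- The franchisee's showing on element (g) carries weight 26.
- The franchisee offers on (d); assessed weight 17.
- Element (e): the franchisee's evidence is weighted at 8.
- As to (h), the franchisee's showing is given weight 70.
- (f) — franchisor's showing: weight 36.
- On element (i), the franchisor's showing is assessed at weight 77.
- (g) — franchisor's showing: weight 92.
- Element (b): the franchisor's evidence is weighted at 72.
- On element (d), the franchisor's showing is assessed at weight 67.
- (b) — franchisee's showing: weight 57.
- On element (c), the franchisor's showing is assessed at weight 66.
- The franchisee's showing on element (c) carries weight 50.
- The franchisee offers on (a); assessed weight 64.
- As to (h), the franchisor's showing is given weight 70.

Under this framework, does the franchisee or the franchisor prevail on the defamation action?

Stage 1 — burden on franchisee; standard: a more-likely-than-not showing (weight is at least 50).
    (a): 64 ≥ 50 [met]
    (b): 57 (franchisor's 72 disregarded) ≥ 50 [met]
    (c): 50 (franchisor's 66 disregarded) ≥ 50 [met]
  Stage 1 is satisfied; the onus moves to the franchisor.
Stage 2 — burden on franchisor; standard: clear and convincing evidence (weight is at least 71).
    (d): 67 (franchisee's 17 disregarded) < 71 [not met]
  The franchisor does not carry Stage 2.
The franchisee prevails.

franchisee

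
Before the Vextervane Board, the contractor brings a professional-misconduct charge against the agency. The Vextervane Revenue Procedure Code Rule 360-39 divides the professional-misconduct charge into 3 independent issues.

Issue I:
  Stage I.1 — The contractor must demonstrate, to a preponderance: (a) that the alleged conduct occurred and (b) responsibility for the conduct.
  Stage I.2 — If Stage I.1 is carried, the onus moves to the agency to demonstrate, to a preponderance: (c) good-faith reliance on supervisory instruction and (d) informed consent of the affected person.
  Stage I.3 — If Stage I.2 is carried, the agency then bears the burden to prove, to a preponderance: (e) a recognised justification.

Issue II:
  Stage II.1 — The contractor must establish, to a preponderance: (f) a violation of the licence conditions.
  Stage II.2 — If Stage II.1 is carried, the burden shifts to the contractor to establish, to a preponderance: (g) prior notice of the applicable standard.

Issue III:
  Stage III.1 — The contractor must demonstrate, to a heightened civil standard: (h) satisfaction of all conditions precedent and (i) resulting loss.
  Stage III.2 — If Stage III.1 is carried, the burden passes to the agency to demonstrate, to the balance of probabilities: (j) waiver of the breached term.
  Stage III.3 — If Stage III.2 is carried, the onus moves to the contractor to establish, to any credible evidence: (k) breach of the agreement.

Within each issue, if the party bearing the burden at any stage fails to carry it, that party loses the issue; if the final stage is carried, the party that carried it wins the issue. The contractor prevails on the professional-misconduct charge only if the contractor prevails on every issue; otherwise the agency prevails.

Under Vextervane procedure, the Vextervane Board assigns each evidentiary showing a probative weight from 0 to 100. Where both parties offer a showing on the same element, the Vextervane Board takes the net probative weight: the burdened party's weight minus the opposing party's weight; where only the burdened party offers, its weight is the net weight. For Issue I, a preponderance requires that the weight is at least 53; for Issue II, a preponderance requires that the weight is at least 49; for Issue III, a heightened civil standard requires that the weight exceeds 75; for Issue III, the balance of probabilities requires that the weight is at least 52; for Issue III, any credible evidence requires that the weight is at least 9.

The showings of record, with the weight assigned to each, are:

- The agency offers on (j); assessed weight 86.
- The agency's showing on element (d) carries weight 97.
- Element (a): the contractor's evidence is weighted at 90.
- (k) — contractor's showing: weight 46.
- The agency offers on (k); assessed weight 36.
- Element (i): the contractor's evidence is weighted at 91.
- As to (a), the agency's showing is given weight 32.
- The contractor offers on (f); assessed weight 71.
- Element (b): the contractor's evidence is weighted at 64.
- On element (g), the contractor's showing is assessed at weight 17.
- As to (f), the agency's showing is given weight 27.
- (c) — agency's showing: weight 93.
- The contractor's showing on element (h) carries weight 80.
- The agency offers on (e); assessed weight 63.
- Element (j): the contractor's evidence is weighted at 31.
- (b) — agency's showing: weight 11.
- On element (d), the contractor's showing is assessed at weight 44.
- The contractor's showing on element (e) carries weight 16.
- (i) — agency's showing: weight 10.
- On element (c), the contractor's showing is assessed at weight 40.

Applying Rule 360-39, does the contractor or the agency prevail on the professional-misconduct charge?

— Issue I —
Stage I.1 (contractor, a preponderance, weight is at least 53): (a) net 90−32=58 ≥ 53 — meets; (b) net 64−11=53 ≥ 53 — meets.
  All elements met. The burden passes to the agency.
Stage I.2 (agency, a preponderance, weight is at least 53): (c) net 93−40=53 ≥ 53 — meets; (d) net 97−44=53 ≥ 53 — meets.
  Stage I.2 carried; the burden remains with the agency.
Stage I.3 (agency, a preponderance, weight is at least 53): (e) net 63−16=47 < 53 — fails.
  The agency does not carry Stage I.3.
So the contractor prevails on this issue.
— Issue II —
Stage II.1 (contractor, a preponderance, weight is at least 49): (f) net 71−27=44 < 49 — fails.
  Stage II.1 not carried; the contractor fails its burden.
The agency prevails on this issue.
— Issue III —
Stage III.1 — burden on contractor; standard: a heightened civil standard (weight exceeds 75).
    (h): 80 > 75 [met]
    (i): 91 − 10 = 81 > 75 [met]
  All elements met. The burden passes to the agency.
Stage III.2 — burden on agency; standard: the balance of probabilities (weight is at least 52).
    (j): 86 − 31 = 55 ≥ 52 [met]
  The agency carries Stage III.2; the contractor now bears the burden.
Stage III.3 — burden on contractor; standard: any credible evidence (weight is at least 9).
    (k): 46 − 36 = 10 ≥ 9 [met]
  The contractor carries the last stage.
All stages carried — the contractor prevails on this issue.
Per-issue: Issue I → contractor; Issue II → agency; Issue III → contractor. The contractor must prevail on every issue; overall, the agency prevails.

agency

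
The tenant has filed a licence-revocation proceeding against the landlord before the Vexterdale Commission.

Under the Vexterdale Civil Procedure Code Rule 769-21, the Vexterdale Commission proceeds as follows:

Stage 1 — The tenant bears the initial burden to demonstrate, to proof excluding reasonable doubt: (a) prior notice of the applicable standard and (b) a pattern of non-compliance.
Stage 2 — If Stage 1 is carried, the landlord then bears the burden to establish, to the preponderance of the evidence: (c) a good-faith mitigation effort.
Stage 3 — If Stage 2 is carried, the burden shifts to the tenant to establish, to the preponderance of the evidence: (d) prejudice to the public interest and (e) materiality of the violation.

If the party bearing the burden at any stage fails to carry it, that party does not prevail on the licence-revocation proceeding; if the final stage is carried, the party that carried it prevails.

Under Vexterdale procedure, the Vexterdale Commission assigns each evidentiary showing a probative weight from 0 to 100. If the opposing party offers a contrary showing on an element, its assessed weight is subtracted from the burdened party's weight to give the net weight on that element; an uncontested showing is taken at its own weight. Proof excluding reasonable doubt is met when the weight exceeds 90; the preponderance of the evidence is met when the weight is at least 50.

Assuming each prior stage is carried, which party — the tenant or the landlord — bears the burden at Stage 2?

landlord

Stage 2's rule assigns the burden to the landlord (to the preponderance of the evidence).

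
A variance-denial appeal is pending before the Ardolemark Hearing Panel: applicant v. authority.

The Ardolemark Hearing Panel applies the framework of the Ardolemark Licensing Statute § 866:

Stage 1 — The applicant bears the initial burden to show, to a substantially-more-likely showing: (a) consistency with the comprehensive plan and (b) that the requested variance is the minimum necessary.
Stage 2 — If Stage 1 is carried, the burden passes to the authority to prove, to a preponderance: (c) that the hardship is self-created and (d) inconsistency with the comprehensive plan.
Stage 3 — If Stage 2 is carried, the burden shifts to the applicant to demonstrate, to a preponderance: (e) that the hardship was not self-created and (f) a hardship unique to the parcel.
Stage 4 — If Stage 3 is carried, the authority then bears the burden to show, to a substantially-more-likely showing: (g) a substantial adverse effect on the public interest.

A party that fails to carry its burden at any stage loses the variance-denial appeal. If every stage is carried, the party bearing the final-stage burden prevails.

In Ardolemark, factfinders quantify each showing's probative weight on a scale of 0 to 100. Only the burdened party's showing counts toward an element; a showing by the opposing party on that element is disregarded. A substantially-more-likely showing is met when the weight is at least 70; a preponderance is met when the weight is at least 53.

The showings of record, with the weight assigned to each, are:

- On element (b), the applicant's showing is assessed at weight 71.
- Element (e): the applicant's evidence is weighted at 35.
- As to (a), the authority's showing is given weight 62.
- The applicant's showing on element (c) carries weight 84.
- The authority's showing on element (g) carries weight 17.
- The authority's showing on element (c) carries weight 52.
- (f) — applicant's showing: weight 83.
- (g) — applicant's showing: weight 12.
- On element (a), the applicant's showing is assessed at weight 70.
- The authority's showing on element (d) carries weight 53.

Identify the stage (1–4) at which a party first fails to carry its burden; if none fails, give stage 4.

Stage 1 — burden on applicant; standard: a substantially-more-likely showing (weight is at least 70).
    (a): 70 (authority's 62 disregarded) ≥ 70 [met]
    (b): 71 ≥ 70 [met]
  Stage 1 is satisfied; the onus moves to the authority.
Stage 2 — burden on authority; standard: a preponderance (weight is at least 53).
    (c): 52 (applicant's 84 disregarded) < 53 [not met]
    (d): 53 ≥ 53 [met]
  Not every element is met, so the authority fails to carry Stage 2.
The analysis ends at Stage 2; the applicant prevails.

stage 2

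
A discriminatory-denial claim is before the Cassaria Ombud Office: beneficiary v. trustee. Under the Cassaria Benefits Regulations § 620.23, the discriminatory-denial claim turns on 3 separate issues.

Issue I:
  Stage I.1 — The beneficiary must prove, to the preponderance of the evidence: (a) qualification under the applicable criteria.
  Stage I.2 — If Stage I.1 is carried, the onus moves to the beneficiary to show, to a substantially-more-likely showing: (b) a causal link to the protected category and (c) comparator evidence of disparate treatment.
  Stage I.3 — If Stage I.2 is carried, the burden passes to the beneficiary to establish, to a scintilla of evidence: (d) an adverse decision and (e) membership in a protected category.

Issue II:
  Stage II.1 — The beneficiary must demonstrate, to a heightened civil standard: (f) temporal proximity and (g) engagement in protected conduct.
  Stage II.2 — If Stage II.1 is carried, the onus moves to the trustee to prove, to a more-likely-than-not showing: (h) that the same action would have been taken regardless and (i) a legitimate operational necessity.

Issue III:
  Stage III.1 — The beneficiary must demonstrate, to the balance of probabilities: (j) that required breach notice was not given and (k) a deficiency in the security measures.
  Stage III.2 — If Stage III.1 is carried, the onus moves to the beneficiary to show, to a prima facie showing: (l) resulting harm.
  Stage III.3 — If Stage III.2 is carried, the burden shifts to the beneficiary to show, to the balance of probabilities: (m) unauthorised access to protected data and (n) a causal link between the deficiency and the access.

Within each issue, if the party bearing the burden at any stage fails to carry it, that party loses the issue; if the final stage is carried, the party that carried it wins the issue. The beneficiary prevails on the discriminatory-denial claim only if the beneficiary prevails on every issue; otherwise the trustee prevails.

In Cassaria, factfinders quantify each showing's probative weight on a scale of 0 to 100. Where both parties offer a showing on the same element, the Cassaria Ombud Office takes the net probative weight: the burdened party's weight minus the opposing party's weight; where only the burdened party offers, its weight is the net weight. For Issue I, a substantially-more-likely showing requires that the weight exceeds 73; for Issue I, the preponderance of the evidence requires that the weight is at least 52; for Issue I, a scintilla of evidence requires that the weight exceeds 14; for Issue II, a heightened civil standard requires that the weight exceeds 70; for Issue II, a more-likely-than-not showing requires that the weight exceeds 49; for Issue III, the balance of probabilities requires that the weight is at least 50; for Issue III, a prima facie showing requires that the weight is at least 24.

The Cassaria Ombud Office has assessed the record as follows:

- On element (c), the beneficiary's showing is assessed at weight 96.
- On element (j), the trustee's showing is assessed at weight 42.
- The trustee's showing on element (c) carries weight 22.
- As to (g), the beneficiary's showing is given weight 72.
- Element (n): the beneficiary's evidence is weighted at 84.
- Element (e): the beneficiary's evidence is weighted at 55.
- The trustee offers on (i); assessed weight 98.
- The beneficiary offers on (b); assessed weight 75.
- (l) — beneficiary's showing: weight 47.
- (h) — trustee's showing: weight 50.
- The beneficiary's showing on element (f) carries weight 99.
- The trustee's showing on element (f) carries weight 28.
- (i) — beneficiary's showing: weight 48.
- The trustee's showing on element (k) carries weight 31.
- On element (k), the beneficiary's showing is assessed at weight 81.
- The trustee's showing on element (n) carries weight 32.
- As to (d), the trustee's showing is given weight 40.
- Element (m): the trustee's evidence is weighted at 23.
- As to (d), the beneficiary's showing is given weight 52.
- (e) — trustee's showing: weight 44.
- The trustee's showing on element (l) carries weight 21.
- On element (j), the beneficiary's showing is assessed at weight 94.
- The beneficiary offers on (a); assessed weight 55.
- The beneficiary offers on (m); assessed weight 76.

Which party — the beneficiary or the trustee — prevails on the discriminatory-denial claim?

trustee

— Issue I —
At Stage I.1 the beneficiary must meet the preponderance of the evidence (weight is at least 52): on (a) the weight is 55, which does reach 52, so (a) meets the standard.
  Stage I.1 is satisfied; the beneficiary continues to bear the burden.
At Stage I.2 the beneficiary must meet a substantially-more-likely showing (weight exceeds 73): on (b) the weight is 75, which does exceed 73, so (b) meets the standard; on (c) the weight is 96 less the opposing 22 gives net 74, > 73, so (c) meets the standard.
  Stage I.2 carried; the burden remains with the beneficiary.
At Stage I.3 the beneficiary must meet a scintilla of evidence (weight exceeds 14): on (d) the weight is 52 less the opposing 40 gives net 12, which does not exceed 14, so (d) does not meet the standard; on (e) the weight is 55 less the opposing 44 gives net 11, which does not exceed 14, so (e) does not meet the standard.
  Stage I.3 not carried; the beneficiary fails its burden.
So the trustee prevails on this issue.
— Issue II —
Stage II.1 (beneficiary, a heightened civil standard, weight exceeds 70): (f) net 99−28=71 > 70 — meets; (g) 72 > 70 — meets.
  Stage II.1 carried; the burden shifts to the trustee.
Stage II.2 (trustee, a more-likely-than-not showing, weight exceeds 49): (h) 50 > 49 — meets; (i) net 98−48=50 > 49 — meets.
  Stage II.2 carried; the final stage is satisfied.
All stages carried — the trustee prevails on this issue.
— Issue III —
Stage III.1 (beneficiary, the balance of probabilities, weight is at least 50): (j) net 94−42=52 ≥ 50 — meets; (k) net 81−31=50 ≥ 50 — meets.
  Stage III.1 carried; the burden remains with the beneficiary.
Stage III.2 (beneficiary, a prima facie showing, weight is at least 24): (l) net 47−21=26 ≥ 24 — meets.
  Stage III.2 carried; the burden remains with the beneficiary.
Stage III.3 (beneficiary, the balance of probabilities, weight is at least 50): (m) net 76−23=53 ≥ 50 — meets; (n) net 84−32=52 ≥ 50 — meets.
  Stage III.3 carried; the final stage is satisfied.
Every stage carried; the beneficiary prevails on this issue.
Per-issue: Issue I → trustee; Issue II → trustee; Issue III → beneficiary. The beneficiary must prevail on every issue; overall, the trustee prevails.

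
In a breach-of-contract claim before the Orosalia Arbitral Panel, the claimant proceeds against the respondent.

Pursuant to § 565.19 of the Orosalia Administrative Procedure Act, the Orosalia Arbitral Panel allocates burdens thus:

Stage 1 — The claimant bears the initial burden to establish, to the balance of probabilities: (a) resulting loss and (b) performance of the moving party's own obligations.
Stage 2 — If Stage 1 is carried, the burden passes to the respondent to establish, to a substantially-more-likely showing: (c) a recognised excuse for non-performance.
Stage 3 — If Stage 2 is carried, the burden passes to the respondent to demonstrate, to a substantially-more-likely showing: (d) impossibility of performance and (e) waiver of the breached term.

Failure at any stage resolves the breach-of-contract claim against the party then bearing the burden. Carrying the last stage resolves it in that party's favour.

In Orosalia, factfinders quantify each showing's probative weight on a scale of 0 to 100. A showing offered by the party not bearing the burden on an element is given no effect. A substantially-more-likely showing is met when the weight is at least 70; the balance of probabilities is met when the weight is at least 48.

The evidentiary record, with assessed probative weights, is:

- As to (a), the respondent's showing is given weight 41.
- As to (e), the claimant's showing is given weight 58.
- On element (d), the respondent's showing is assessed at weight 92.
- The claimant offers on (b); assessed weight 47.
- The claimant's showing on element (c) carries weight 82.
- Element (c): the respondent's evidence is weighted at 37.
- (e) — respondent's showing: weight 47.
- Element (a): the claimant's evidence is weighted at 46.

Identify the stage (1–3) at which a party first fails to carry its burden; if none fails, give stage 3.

stage 1

At Stage 1 the claimant must meet the balance of probabilities (weight is at least 48): on (a) the weight is 46 (the respondent's 41 is given no effect), which does not reach 48, so (a) does not meet the standard; on (b) the weight is 47, < 48, so (b) does not meet the standard.
  Not every element is met, so the claimant fails to carry Stage 1.
So the respondent prevails.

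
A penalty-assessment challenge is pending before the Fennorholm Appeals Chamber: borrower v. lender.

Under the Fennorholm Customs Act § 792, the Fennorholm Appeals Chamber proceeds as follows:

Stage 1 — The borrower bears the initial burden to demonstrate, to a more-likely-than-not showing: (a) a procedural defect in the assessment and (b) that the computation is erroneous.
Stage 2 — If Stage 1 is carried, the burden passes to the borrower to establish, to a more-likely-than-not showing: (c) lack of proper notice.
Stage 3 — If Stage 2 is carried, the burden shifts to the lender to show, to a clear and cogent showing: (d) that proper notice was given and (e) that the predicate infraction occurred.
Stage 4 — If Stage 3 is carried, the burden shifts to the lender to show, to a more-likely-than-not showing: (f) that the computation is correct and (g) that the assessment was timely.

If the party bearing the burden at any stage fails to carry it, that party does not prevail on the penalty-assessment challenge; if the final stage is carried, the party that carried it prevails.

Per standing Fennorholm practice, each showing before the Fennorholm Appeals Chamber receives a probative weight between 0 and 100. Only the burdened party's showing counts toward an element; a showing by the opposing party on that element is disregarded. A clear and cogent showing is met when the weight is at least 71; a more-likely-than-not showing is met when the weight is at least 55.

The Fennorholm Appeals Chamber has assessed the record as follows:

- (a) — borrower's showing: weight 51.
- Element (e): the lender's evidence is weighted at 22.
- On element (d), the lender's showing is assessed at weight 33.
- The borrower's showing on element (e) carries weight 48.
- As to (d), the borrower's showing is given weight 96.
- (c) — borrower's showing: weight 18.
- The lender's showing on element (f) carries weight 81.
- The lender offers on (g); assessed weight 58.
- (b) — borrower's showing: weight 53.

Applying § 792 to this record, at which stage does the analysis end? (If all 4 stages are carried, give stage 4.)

stage 1

Stage 1 — burden on borrower; standard: a more-likely-than-not showing (weight is at least 55).
    (a): 51 < 55 [not met]
    (b): 53 < 55 [not met]
  The borrower does not carry Stage 1.
So the lender prevails.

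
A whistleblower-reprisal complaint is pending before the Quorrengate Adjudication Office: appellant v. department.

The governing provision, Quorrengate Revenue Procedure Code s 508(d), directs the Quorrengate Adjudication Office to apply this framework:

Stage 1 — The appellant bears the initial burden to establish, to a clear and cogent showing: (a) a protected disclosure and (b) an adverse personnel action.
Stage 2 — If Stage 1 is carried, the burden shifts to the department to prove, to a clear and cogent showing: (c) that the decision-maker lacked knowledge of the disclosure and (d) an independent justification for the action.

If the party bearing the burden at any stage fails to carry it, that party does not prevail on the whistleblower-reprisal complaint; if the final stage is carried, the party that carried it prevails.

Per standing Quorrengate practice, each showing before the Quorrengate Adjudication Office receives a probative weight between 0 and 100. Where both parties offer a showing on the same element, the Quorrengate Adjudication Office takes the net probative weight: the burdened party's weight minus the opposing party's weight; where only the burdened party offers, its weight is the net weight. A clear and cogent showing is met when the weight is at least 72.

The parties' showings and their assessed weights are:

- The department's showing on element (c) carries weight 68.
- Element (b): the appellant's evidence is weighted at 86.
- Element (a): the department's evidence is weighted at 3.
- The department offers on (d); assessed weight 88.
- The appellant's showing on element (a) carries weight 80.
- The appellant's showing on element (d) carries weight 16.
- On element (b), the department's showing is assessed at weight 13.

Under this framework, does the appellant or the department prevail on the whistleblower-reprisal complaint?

appellant

Stage 1 (appellant, a clear and cogent showing, weight is at least 72): (a) net 80−3=77 ≥ 72 — meets; (b) net 86−13=73 ≥ 72 — meets.
  All elements met. The burden passes to the department.
Stage 2 (department, a clear and cogent showing, weight is at least 72): (c) 68 < 72 — fails; (d) net 88−16=72 ≥ 72 — meets.
  The department does not carry Stage 2.
The analysis ends at Stage 2; the appellant prevails.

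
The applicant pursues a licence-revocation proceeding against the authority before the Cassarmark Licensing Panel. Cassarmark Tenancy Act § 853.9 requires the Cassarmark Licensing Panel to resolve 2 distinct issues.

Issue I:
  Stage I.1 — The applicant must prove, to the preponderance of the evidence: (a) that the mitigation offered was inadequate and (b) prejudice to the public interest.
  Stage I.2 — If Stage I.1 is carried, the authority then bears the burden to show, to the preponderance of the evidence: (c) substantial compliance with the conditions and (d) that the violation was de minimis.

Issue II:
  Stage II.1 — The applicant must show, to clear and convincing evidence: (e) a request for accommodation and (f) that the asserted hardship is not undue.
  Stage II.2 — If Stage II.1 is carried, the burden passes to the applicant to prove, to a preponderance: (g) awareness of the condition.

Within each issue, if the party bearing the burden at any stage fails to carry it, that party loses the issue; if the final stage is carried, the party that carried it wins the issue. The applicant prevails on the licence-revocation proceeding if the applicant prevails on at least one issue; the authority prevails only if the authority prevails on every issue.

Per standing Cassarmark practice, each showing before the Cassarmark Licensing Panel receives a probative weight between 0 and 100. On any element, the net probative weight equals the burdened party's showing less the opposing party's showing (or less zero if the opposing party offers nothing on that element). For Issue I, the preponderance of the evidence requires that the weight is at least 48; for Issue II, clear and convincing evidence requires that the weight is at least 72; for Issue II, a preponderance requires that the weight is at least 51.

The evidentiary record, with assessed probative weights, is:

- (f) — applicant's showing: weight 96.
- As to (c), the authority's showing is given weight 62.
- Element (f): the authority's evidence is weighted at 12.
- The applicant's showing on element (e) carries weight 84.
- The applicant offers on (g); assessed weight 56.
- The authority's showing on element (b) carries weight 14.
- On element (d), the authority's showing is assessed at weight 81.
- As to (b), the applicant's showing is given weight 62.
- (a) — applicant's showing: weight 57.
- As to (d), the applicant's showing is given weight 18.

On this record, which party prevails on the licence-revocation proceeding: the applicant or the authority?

— Issue I —
At Stage I.1 the applicant must meet the preponderance of the evidence (weight is at least 48): on (a) the weight is 57, ≥ 48, so (a) meets the standard; on (b) the weight is 62 less the opposing 14 gives net 48, ≥ 48, so (b) meets the standard.
  Stage I.1 carried; the burden shifts to the authority.
At Stage I.2 the authority must meet the preponderance of the evidence (weight is at least 48): on (c) the weight is 62, ≥ 48, so (c) meets the standard; on (d) the weight is 81 less the opposing 18 gives net 63, which does reach 48, so (d) meets the standard.
  The authority carries the last stage.
All stages carried — the authority prevails on this issue.
— Issue II —
Stage II.1 — burden on applicant; standard: clear and convincing evidence (weight is at least 72).
    (e): 84 ≥ 72 [met]
    (f): 96 − 12 = 84 ≥ 72 [met]
  All elements met. The applicant retains the burden for Stage II.2.
Stage II.2 — burden on applicant; standard: a preponderance (weight is at least 51).
    (g): 56 ≥ 51 [met]
  The applicant carries the last stage.
Every stage carried; the applicant prevails on this issue.
Per-issue: Issue I → authority; Issue II → applicant. The applicant must prevail on at least one issue; overall, the applicant prevails.

applicant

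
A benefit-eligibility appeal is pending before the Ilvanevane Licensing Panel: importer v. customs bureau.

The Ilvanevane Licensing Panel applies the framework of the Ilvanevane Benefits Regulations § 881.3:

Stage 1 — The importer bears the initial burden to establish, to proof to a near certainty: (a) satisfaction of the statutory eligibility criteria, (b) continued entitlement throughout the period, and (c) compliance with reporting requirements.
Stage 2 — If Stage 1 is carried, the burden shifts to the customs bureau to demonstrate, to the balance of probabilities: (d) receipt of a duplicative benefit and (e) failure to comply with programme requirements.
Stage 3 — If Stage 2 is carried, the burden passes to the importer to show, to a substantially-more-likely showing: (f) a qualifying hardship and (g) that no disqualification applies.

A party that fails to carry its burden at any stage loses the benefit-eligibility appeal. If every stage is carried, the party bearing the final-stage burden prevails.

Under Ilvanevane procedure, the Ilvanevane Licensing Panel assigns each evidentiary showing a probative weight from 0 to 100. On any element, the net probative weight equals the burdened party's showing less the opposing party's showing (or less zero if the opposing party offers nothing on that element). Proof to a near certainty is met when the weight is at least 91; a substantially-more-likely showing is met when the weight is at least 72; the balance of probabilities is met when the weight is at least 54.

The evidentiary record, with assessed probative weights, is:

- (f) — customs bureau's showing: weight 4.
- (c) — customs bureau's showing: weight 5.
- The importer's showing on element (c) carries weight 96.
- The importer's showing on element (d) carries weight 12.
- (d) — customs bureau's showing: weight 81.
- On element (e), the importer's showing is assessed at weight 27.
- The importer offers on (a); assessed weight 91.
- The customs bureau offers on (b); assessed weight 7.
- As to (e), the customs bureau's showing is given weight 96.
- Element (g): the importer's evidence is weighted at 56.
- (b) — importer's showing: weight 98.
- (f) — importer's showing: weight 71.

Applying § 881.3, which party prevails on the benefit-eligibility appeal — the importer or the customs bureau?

customs bureau

Stage 1 — burden on importer; standard: proof to a near certainty (weight is at least 91).
    (a): 91 ≥ 91 [met]
    (b): 98 − 7 = 91 ≥ 91 [met]
    (c): 96 − 5 = 91 ≥ 91 [met]
  All elements met. The burden passes to the customs bureau.
Stage 2 — burden on customs bureau; standard: the balance of probabilities (weight is at least 54).
    (d): 81 − 12 = 69 ≥ 54 [met]
    (e): 96 − 27 = 69 ≥ 54 [met]
  Stage 2 carried; the burden shifts to the importer.
Stage 3 — burden on importer; standard: a substantially-more-likely showing (weight is at least 72).
    (f): 71 − 4 = 67 < 72 [not met]
    (g): 56 < 72 [not met]
  The importer does not carry Stage 3.
The customs bureau prevails.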